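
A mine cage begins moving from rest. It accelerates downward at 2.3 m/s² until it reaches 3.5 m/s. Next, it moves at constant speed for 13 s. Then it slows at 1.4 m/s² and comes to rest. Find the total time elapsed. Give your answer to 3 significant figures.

17.0 s

Phase 1 (accelerating): v₀ = 0 m/s, a = 2.3 m/s².
v = v₀ + at → t = (3.5 − 0) / 2.3 = 1.52 s
v² = v₀² + 2aΔx → Δx = (3.5² − 0²)/(2·2.3) = 2.66 m

Phase 2 (constant speed): v₀ = 3.50 m/s, a = 0 m/s².
v = v₀ + at = 3.50 + (0)(13) = 3.50 m/s
Δx = v₀t + ½at² = 3.50·13 + 0.5·0·13² = 45.5 m

Phase 3 (decelerating): v₀ = 3.50 m/s, a = -1.4 m/s².
v = v₀ + at → t = (0 − 3.50) / -1.4 = 2.50 s
v² = v₀² + 2aΔx → Δx = (0² − 3.50²)/(2·-1.4) = 4.38 m
Total time = 1.52 + 13.0 + 2.50 = 17.0 s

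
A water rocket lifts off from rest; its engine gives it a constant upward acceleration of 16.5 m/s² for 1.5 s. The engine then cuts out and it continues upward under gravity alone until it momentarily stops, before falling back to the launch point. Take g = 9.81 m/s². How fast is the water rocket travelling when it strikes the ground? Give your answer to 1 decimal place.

Phase 1 (powered ascent): v₀ = 0 m/s, a = 16.5 m/s².
v = v₀ + at = 0 + (16.5)(1.5) = 24.8 m/s
Δx = v₀t + ½at² = 0·1.5 + 0.5·16.5·1.5² = 18.6 m

Phase 2 (coasting upward): v₀ = 24.8 m/s, a = -9.81 m/s².
v = v₀ + at → t = (0 − 24.8) / -9.81 = 2.52 s
v² = v₀² + 2aΔx → Δx = (0² − 24.8²)/(2·-9.81) = 31.2 m

Phase 3 (free fall): v₀ = 0 m/s, a = -9.81 m/s².
Falls 49.8 m from rest: t = √(2·49.8/9.81) = 3.19 s; v = g·t = 31.3 m/s.
Impact speed = 31.3 m/s

31.3 m/s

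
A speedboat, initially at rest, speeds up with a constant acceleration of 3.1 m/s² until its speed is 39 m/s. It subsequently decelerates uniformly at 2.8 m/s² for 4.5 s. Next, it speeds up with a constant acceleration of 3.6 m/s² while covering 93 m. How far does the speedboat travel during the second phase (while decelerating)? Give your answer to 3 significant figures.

147 m

Phase 1 (accelerating): v₀ = 0 m/s, a = 3.1 m/s².
v = v₀ + at → t = (39 − 0) / 3.1 = 12.6 s
v² = v₀² + 2aΔx → Δx = (39² − 0²)/(2·3.1) = 245 m

Phase 2 (decelerating): v₀ = 39.0 m/s, a = -2.8 m/s².
v = v₀ + at = 39.0 + (-2.8)(4.5) = 26.4 m/s
Δx = v₀t + ½at² = 39.0·4.5 + 0.5·-2.8·4.5² = 147 m
Distance in phase 2 = 147 m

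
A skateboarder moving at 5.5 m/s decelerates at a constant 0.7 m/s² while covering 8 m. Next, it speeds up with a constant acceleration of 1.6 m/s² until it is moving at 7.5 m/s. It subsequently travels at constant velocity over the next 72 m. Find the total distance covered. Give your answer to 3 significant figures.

Phase 1 (decelerating): v₀ = 5.50 m/s, a = -0.7 m/s².
v² = v₀² + 2aΔx = 5.50² + 2·-0.7·8 = 19.1 → v = 4.36 m/s
t = (v − v₀)/a = (4.36 − 5.50)/-0.7 = 1.62 s

Phase 2 (accelerating): v₀ = 4.36 m/s, a = 1.6 m/s².
v = v₀ + at → t = (7.5 − 4.36) / 1.6 = 1.96 s
v² = v₀² + 2aΔx → Δx = (7.5² − 4.36²)/(2·1.6) = 11.6 m

Phase 3 (constant speed): v₀ = 7.50 m/s, a = 0 m/s².
Constant speed: t = d/v = 72/7.50 = 9.60 s
Total distance = 8.00 + 11.6 + 72.0 = 91.6 m

91.6 m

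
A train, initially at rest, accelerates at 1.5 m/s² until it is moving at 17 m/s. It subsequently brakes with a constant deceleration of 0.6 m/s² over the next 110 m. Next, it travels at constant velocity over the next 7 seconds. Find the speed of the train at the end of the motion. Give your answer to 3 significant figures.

Phase 1 (accelerating): v₀ = 0 m/s, a = 1.5 m/s².
v = v₀ + at → t = (17 − 0) / 1.5 = 11.3 s
v² = v₀² + 2aΔx → Δx = (17² − 0²)/(2·1.5) = 96.3 m

Phase 2 (decelerating): v₀ = 17.0 m/s, a = -0.6 m/s².
v² = v₀² + 2aΔx = 17.0² + 2·-0.6·110 = 157 → v = 12.5 m/s
t = (v − v₀)/a = (12.5 − 17.0)/-0.6 = 7.45 s

Phase 3 (constant speed): v₀ = 12.5 m/s, a = 0 m/s².
v = v₀ + at = 12.5 + (0)(7) = 12.5 m/s
Δx = v₀t + ½at² = 12.5·7 + 0.5·0·7² = 87.7 m
Final speed = 12.5 m/s

12.5 m/s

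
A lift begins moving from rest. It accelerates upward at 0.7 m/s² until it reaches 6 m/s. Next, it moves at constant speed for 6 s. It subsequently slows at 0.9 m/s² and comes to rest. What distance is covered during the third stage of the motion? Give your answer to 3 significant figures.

Phase 1 (accelerating): v₀ = 0 m/s, a = 0.7 m/s².
v = v₀ + at → t = (6 − 0) / 0.7 = 8.57 s
v² = v₀² + 2aΔx → Δx = (6² − 0²)/(2·0.7) = 25.7 m

Phase 2 (constant speed): v₀ = 6.00 m/s, a = 0 m/s².
v = v₀ + at = 6.00 + (0)(6) = 6.00 m/s
Δx = v₀t + ½at² = 6.00·6 + 0.5·0·6² = 36.0 m

Phase 3 (decelerating): v₀ = 6.00 m/s, a = -0.9 m/s².
v = v₀ + at → t = (0 − 6.00) / -0.9 = 6.67 s
v² = v₀² + 2aΔx → Δx = (0² − 6.00²)/(2·-0.9) = 20.0 m
Distance in phase 3 = 20.0 m

20.0 m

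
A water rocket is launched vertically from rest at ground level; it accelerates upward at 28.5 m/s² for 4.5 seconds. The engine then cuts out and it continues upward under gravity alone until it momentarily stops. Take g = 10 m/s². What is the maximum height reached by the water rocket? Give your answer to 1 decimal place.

Phase 1 (powered ascent): v₀ = 0 m/s, a = 28.5 m/s².
v = v₀ + at = 0 + (28.5)(4.5) = 128 m/s
Δx = v₀t + ½at² = 0·4.5 + 0.5·28.5·4.5² = 289 m

Phase 2 (coasting upward): v₀ = 128 m/s, a = -10 m/s².
v = v₀ + at → t = (0 − 128) / -10 = 12.8 s
v² = v₀² + 2aΔx → Δx = (0² − 128²)/(2·-10) = 822 m
Maximum height = 289 + 822 = 1110 m

1111.0 m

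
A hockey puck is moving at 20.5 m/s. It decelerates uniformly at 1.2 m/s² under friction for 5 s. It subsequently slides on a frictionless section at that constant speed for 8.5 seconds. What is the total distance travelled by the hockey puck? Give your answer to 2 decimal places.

210.75 m

Phase 1 (decelerating): v₀ = 20.5 m/s, a = -1.2 m/s².
v = v₀ + at = 20.5 + (-1.2)(5) = 14.5 m/s
Δx = v₀t + ½at² = 20.5·5 + 0.5·-1.2·5² = 87.5 m

Phase 2 (constant speed): v₀ = 14.5 m/s, a = 0 m/s².
v = v₀ + at = 14.5 + (0)(8.5) = 14.5 m/s
Δx = v₀t + ½at² = 14.5·8.5 + 0.5·0·8.5² = 123 m
Total distance = 87.5 + 123 = 211 m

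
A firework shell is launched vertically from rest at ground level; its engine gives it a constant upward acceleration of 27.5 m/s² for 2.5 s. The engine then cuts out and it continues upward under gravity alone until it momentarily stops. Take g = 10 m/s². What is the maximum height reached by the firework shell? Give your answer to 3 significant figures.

Phase 1 (powered ascent): v₀ = 0 m/s, a = 27.5 m/s².
v = v₀ + at = 0 + (27.5)(2.5) = 68.8 m/s
Δx = v₀t + ½at² = 0·2.5 + 0.5·27.5·2.5² = 85.9 m

Phase 2 (coasting upward): v₀ = 68.8 m/s, a = -10 m/s².
v = v₀ + at → t = (0 − 68.8) / -10 = 6.88 s
v² = v₀² + 2aΔx → Δx = (0² − 68.8²)/(2·-10) = 236 m
Maximum height = 85.9 + 236 = 322 m

322 m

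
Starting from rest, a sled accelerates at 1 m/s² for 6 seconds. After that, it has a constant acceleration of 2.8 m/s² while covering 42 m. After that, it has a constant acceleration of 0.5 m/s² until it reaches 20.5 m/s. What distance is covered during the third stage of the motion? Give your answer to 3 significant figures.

149 m

Phase 1 (accelerating): v₀ = 0 m/s, a = 1 m/s².
v = v₀ + at = 0 + (1)(6) = 6.00 m/s
Δx = v₀t + ½at² = 0·6 + 0.5·1·6² = 18.0 m

Phase 2 (accelerating): v₀ = 6.00 m/s, a = 2.8 m/s².
v² = v₀² + 2aΔx = 6.00² + 2·2.8·42 = 271 → v = 16.5 m/s
t = (v − v₀)/a = (16.5 − 6.00)/2.8 = 3.74 s

Phase 3 (accelerating): v₀ = 16.5 m/s, a = 0.5 m/s².
v = v₀ + at → t = (20.5 − 16.5) / 0.5 = 8.06 s
v² = v₀² + 2aΔx → Δx = (20.5² − 16.5²)/(2·0.5) = 149 m
Distance in phase 3 = 149 m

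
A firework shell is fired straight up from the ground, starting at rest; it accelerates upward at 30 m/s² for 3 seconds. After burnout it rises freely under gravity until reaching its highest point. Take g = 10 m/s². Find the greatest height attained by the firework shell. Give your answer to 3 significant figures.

Phase 1 (powered ascent): v₀ = 0 m/s, a = 30 m/s².
v = v₀ + at = 0 + (30)(3) = 90.0 m/s
Δx = v₀t + ½at² = 0·3 + 0.5·30·3² = 135 m

Phase 2 (coasting upward): v₀ = 90.0 m/s, a = -10 m/s².
v = v₀ + at → t = (0 − 90.0) / -10 = 9.00 s
v² = v₀² + 2aΔx → Δx = (0² − 90.0²)/(2·-10) = 405 m
Maximum height = 135 + 405 = 540 m

540 m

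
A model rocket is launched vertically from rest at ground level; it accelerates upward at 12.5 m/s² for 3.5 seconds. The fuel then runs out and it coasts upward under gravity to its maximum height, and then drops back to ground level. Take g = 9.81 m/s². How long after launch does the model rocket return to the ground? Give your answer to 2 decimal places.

13.92 s

Phase 1 (powered ascent): v₀ = 0 m/s, a = 12.5 m/s².
v = v₀ + at = 0 + (12.5)(3.5) = 43.8 m/s
Δx = v₀t + ½at² = 0·3.5 + 0.5·12.5·3.5² = 76.6 m

Phase 2 (coasting upward): v₀ = 43.8 m/s, a = -9.81 m/s².
v = v₀ + at → t = (0 − 43.8) / -9.81 = 4.46 s
v² = v₀² + 2aΔx → Δx = (0² − 43.8²)/(2·-9.81) = 97.6 m

Phase 3 (free fall): v₀ = 0 m/s, a = -9.81 m/s².
Falls 174 m from rest: t = √(2·174/9.81) = 5.96 s; v = g·t = 58.4 m/s.
Total time = 3.50 + 4.46 + 5.96 = 13.9 s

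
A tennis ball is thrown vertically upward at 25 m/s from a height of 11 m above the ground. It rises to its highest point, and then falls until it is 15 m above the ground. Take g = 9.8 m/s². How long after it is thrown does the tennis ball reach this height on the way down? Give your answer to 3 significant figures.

Phase 1 (rising): v₀ = 25.0 m/s, a = -9.8 m/s².
v = v₀ + at → t = (0 − 25.0) / -9.8 = 2.55 s
v² = v₀² + 2aΔx → Δx = (0² − 25.0²)/(2·-9.8) = 31.9 m

Phase 2 (falling): v₀ = 0 m/s, a = -9.8 m/s².
Falls 27.9 m from rest: t = √(2·27.9/9.8) = 2.39 s; v = g·t = 23.4 m/s.
Total time = 2.55 + 2.39 = 4.94 s

4.94 s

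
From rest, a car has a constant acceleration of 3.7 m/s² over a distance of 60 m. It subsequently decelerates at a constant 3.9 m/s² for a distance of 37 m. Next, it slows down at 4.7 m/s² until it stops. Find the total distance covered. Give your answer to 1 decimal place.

Phase 1 (accelerating): v₀ = 0 m/s, a = 3.7 m/s².
v² = v₀² + 2aΔx = 0² + 2·3.7·60 = 444 → v = 21.1 m/s
t = (v − v₀)/a = (21.1 − 0)/3.7 = 5.69 s

Phase 2 (decelerating): v₀ = 21.1 m/s, a = -3.9 m/s².
v² = v₀² + 2aΔx = 21.1² + 2·-3.9·37 = 155 → v = 12.5 m/s
t = (v − v₀)/a = (12.5 − 21.1)/-3.9 = 2.21 s

Phase 3 (decelerating): v₀ = 12.5 m/s, a = -4.7 m/s².
v = v₀ + at → t = (0 − 12.5) / -4.7 = 2.65 s
v² = v₀² + 2aΔx → Δx = (0² − 12.5²)/(2·-4.7) = 16.5 m
Total distance = 60.0 + 37.0 + 16.5 = 114 m

113.5 m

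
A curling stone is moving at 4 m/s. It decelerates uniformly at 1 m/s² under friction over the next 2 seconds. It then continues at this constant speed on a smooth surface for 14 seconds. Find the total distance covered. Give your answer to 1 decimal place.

34.0 m

Phase 1 (decelerating): v₀ = 4.00 m/s, a = -1 m/s².
v = v₀ + at = 4.00 + (-1)(2) = 2.00 m/s
Δx = v₀t + ½at² = 4.00·2 + 0.5·-1·2² = 6.00 m

Phase 2 (constant speed): v₀ = 2.00 m/s, a = 0 m/s².
v = v₀ + at = 2.00 + (0)(14) = 2.00 m/s
Δx = v₀t + ½at² = 2.00·14 + 0.5·0·14² = 28.0 m
Total distance = 6.00 + 28.0 = 34.0 m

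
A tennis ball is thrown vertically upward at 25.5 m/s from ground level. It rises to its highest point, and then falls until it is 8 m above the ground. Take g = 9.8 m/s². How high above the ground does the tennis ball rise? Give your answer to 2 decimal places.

Phase 1 (rising): v₀ = 25.5 m/s, a = -9.8 m/s².
v = v₀ + at → t = (0 − 25.5) / -9.8 = 2.60 s
v² = v₀² + 2aΔx → Δx = (0² − 25.5²)/(2·-9.8) = 33.2 m
Maximum height = 33.2 m

33.18 m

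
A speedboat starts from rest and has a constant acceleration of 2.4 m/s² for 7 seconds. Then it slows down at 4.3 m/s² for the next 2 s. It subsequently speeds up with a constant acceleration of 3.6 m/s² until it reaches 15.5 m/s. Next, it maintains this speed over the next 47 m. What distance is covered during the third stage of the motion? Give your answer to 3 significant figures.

24.0 m

Phase 1 (accelerating): v₀ = 0 m/s, a = 2.4 m/s².
v = v₀ + at = 0 + (2.4)(7) = 16.8 m/s
Δx = v₀t + ½at² = 0·7 + 0.5·2.4·7² = 58.8 m

Phase 2 (decelerating): v₀ = 16.8 m/s, a = -4.3 m/s².
v = v₀ + at = 16.8 + (-4.3)(2) = 8.20 m/s
Δx = v₀t + ½at² = 16.8·2 + 0.5·-4.3·2² = 25.0 m

Phase 3 (accelerating): v₀ = 8.20 m/s, a = 3.6 m/s².
v = v₀ + at → t = (15.5 − 8.20) / 3.6 = 2.03 s
v² = v₀² + 2aΔx → Δx = (15.5² − 8.20²)/(2·3.6) = 24.0 m
Distance in phase 3 = 24.0 m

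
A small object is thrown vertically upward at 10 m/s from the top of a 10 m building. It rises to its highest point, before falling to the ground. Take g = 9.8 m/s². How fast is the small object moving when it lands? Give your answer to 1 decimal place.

17.2 m/s

Phase 1 (rising): v₀ = 10.0 m/s, a = -9.8 m/s².
v = v₀ + at → t = (0 − 10.0) / -9.8 = 1.02 s
v² = v₀² + 2aΔx → Δx = (0² − 10.0²)/(2·-9.8) = 5.10 m

Phase 2 (falling): v₀ = 0 m/s, a = -9.8 m/s².
Falls 15.1 m from rest: t = √(2·15.1/9.8) = 1.76 s; v = g·t = 17.2 m/s.
Final speed = 17.2 m/s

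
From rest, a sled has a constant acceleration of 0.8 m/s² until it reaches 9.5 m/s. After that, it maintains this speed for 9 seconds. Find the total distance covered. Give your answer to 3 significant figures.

Phase 1 (accelerating): v₀ = 0 m/s, a = 0.8 m/s².
v = v₀ + at → t = (9.5 − 0) / 0.8 = 11.9 s
v² = v₀² + 2aΔx → Δx = (9.5² − 0²)/(2·0.8) = 56.4 m

Phase 2 (constant speed): v₀ = 9.50 m/s, a = 0 m/s².
v = v₀ + at = 9.50 + (0)(9) = 9.50 m/s
Δx = v₀t + ½at² = 9.50·9 + 0.5·0·9² = 85.5 m
Total distance = 56.4 + 85.5 = 142 m

142 m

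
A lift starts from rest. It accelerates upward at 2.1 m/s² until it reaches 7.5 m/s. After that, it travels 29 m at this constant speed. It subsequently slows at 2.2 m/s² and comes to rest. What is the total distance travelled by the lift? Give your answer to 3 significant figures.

55.2 m

Phase 1 (accelerating): v₀ = 0 m/s, a = 2.1 m/s².
v = v₀ + at → t = (7.5 − 0) / 2.1 = 3.57 s
v² = v₀² + 2aΔx → Δx = (7.5² − 0²)/(2·2.1) = 13.4 m

Phase 2 (constant speed): v₀ = 7.50 m/s, a = 0 m/s².
Constant speed: t = d/v = 29/7.50 = 3.87 s

Phase 3 (decelerating): v₀ = 7.50 m/s, a = -2.2 m/s².
v = v₀ + at → t = (0 − 7.50) / -2.2 = 3.41 s
v² = v₀² + 2aΔx → Δx = (0² − 7.50²)/(2·-2.2) = 12.8 m
Total distance = 13.4 + 29.0 + 12.8 = 55.2 m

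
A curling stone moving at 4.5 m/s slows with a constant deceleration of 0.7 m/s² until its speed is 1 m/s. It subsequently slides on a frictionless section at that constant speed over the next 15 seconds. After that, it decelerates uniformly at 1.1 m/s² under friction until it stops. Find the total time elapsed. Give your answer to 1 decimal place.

20.9 s

Phase 1 (decelerating): v₀ = 4.50 m/s, a = -0.7 m/s².
v = v₀ + at → t = (1 − 4.50) / -0.7 = 5.00 s
v² = v₀² + 2aΔx → Δx = (1² − 4.50²)/(2·-0.7) = 13.8 m

Phase 2 (constant speed): v₀ = 1.00 m/s, a = 0 m/s².
v = v₀ + at = 1.00 + (0)(15) = 1.00 m/s
Δx = v₀t + ½at² = 1.00·15 + 0.5·0·15² = 15.0 m

Phase 3 (decelerating): v₀ = 1.00 m/s, a = -1.1 m/s².
v = v₀ + at → t = (0 − 1.00) / -1.1 = 0.909 s
v² = v₀² + 2aΔx → Δx = (0² − 1.00²)/(2·-1.1) = 0.455 m
Total time = 5.00 + 15.0 + 0.909 = 20.9 s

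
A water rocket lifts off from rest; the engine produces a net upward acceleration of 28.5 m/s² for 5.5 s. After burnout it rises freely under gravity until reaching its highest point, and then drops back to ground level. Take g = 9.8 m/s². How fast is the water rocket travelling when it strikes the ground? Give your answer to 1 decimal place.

181.7 m/s

Phase 1 (powered ascent): v₀ = 0 m/s, a = 28.5 m/s².
v = v₀ + at = 0 + (28.5)(5.5) = 157 m/s
Δx = v₀t + ½at² = 0·5.5 + 0.5·28.5·5.5² = 431 m

Phase 2 (coasting upward): v₀ = 157 m/s, a = -9.8 m/s².
v = v₀ + at → t = (0 − 157) / -9.8 = 16.0 s
v² = v₀² + 2aΔx → Δx = (0² − 157²)/(2·-9.8) = 1250 m

Phase 3 (free fall): v₀ = 0 m/s, a = -9.8 m/s².
Falls 1680 m from rest: t = √(2·1680/9.8) = 18.5 s; v = g·t = 182 m/s.
Impact speed = 182 m/s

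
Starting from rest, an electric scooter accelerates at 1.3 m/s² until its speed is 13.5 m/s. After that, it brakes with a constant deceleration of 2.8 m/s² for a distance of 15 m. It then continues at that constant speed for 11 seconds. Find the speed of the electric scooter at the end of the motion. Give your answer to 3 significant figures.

Phase 1 (accelerating): v₀ = 0 m/s, a = 1.3 m/s².
v = v₀ + at → t = (13.5 − 0) / 1.3 = 10.4 s
v² = v₀² + 2aΔx → Δx = (13.5² − 0²)/(2·1.3) = 70.1 m

Phase 2 (decelerating): v₀ = 13.5 m/s, a = -2.8 m/s².
v² = v₀² + 2aΔx = 13.5² + 2·-2.8·15 = 98.2 → v = 9.91 m/s
t = (v − v₀)/a = (9.91 − 13.5)/-2.8 = 1.28 s

Phase 3 (constant speed): v₀ = 9.91 m/s, a = 0 m/s².
v = v₀ + at = 9.91 + (0)(11) = 9.91 m/s
Δx = v₀t + ½at² = 9.91·11 + 0.5·0·11² = 109 m
Final speed = 9.91 m/s

9.91 m/s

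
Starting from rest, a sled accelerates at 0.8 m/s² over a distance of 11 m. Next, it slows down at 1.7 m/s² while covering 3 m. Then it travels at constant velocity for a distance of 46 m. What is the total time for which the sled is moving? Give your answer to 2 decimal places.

23.02 s

Phase 1 (accelerating): v₀ = 0 m/s, a = 0.8 m/s².
v² = v₀² + 2aΔx = 0² + 2·0.8·11 = 17.6 → v = 4.20 m/s
t = (v − v₀)/a = (4.20 − 0)/0.8 = 5.24 s

Phase 2 (decelerating): v₀ = 4.20 m/s, a = -1.7 m/s².
v² = v₀² + 2aΔx = 4.20² + 2·-1.7·3 = 7.40 → v = 2.72 m/s
t = (v − v₀)/a = (2.72 − 4.20)/-1.7 = 0.868 s

Phase 3 (constant speed): v₀ = 2.72 m/s, a = 0 m/s².
Constant speed: t = d/v = 46/2.72 = 16.9 s
Total time = 5.24 + 0.868 + 16.9 = 23.0 s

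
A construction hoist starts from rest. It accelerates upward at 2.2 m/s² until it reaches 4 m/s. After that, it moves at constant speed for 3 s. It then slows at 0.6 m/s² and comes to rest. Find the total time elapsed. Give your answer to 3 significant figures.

11.5 s

Phase 1 (accelerating): v₀ = 0 m/s, a = 2.2 m/s².
v = v₀ + at → t = (4 − 0) / 2.2 = 1.82 s
v² = v₀² + 2aΔx → Δx = (4² − 0²)/(2·2.2) = 3.64 m

Phase 2 (constant speed): v₀ = 4.00 m/s, a = 0 m/s².
v = v₀ + at = 4.00 + (0)(3) = 4.00 m/s
Δx = v₀t + ½at² = 4.00·3 + 0.5·0·3² = 12.0 m

Phase 3 (decelerating): v₀ = 4.00 m/s, a = -0.6 m/s².
v = v₀ + at → t = (0 − 4.00) / -0.6 = 6.67 s
v² = v₀² + 2aΔx → Δx = (0² − 4.00²)/(2·-0.6) = 13.3 m
Total time = 1.82 + 3.00 + 6.67 = 11.5 s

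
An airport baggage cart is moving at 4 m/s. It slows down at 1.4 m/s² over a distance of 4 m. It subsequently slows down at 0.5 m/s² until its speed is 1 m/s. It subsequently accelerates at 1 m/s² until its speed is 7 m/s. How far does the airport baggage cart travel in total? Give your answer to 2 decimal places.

Phase 1 (decelerating): v₀ = 4.00 m/s, a = -1.4 m/s².
v² = v₀² + 2aΔx = 4.00² + 2·-1.4·4 = 4.80 → v = 2.19 m/s
t = (v − v₀)/a = (2.19 − 4.00)/-1.4 = 1.29 s

Phase 2 (decelerating): v₀ = 2.19 m/s, a = -0.5 m/s².
v = v₀ + at → t = (1 − 2.19) / -0.5 = 2.38 s
v² = v₀² + 2aΔx → Δx = (1² − 2.19²)/(2·-0.5) = 3.80 m

Phase 3 (accelerating): v₀ = 1.00 m/s, a = 1 m/s².
v = v₀ + at → t = (7 − 1.00) / 1 = 6.00 s
v² = v₀² + 2aΔx → Δx = (7² − 1.00²)/(2·1) = 24.0 m
Total distance = 4.00 + 3.80 + 24.0 = 31.8 m

31.80 m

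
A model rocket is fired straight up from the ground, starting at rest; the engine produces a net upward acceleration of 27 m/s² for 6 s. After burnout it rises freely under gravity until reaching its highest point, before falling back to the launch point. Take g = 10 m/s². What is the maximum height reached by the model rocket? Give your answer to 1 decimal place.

Phase 1 (powered ascent): v₀ = 0 m/s, a = 27 m/s².
v = v₀ + at = 0 + (27)(6) = 162 m/s
Δx = v₀t + ½at² = 0·6 + 0.5·27·6² = 486 m

Phase 2 (coasting upward): v₀ = 162 m/s, a = -10 m/s².
v = v₀ + at → t = (0 − 162) / -10 = 16.2 s
v² = v₀² + 2aΔx → Δx = (0² − 162²)/(2·-10) = 1310 m
Maximum height = 486 + 1310 = 1800 m

1798.2 m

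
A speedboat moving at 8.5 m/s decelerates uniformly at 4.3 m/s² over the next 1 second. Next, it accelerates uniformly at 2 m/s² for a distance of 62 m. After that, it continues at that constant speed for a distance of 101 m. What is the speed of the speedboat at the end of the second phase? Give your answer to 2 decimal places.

16.30 m/s

Phase 1 (decelerating): v₀ = 8.50 m/s, a = -4.3 m/s².
v = v₀ + at = 8.50 + (-4.3)(1) = 4.20 m/s
Δx = v₀t + ½at² = 8.50·1 + 0.5·-4.3·1² = 6.35 m

Phase 2 (accelerating): v₀ = 4.20 m/s, a = 2 m/s².
v² = v₀² + 2aΔx = 4.20² + 2·2·62 = 266 → v = 16.3 m/s
t = (v − v₀)/a = (16.3 − 4.20)/2 = 6.05 s
Speed at end of phase 2 = 16.3 m/s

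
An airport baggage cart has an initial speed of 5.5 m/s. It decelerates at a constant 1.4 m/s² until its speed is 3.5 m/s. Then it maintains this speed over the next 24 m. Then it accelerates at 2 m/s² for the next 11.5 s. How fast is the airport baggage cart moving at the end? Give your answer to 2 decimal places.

26.50 m/s

Phase 1 (decelerating): v₀ = 5.50 m/s, a = -1.4 m/s².
v = v₀ + at → t = (3.5 − 5.50) / -1.4 = 1.43 s
v² = v₀² + 2aΔx → Δx = (3.5² − 5.50²)/(2·-1.4) = 6.43 m

Phase 2 (constant speed): v₀ = 3.50 m/s, a = 0 m/s².
Constant speed: t = d/v = 24/3.50 = 6.86 s

Phase 3 (accelerating): v₀ = 3.50 m/s, a = 2 m/s².
v = v₀ + at = 3.50 + (2)(11.5) = 26.5 m/s
Δx = v₀t + ½at² = 3.50·11.5 + 0.5·2·11.5² = 172 m
Final speed = 26.5 m/s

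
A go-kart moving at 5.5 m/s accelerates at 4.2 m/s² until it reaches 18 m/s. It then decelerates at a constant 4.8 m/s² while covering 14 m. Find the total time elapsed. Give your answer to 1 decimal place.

3.9 s

Phase 1 (accelerating): v₀ = 5.50 m/s, a = 4.2 m/s².
v = v₀ + at → t = (18 − 5.50) / 4.2 = 2.98 s
v² = v₀² + 2aΔx → Δx = (18² − 5.50²)/(2·4.2) = 35.0 m

Phase 2 (decelerating): v₀ = 18.0 m/s, a = -4.8 m/s².
v² = v₀² + 2aΔx = 18.0² + 2·-4.8·14 = 190 → v = 13.8 m/s
t = (v − v₀)/a = (13.8 − 18.0)/-4.8 = 0.881 s
Total time = 2.98 + 0.881 = 3.86 s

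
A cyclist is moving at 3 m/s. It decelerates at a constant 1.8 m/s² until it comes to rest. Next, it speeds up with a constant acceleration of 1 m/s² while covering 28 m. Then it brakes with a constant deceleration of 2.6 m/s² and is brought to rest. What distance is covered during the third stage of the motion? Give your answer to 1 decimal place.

Phase 1 (decelerating): v₀ = 3.00 m/s, a = -1.8 m/s².
v = v₀ + at → t = (0 − 3.00) / -1.8 = 1.67 s
v² = v₀² + 2aΔx → Δx = (0² − 3.00²)/(2·-1.8) = 2.50 m

Phase 2 (accelerating): v₀ = 0 m/s, a = 1 m/s².
v² = v₀² + 2aΔx = 0² + 2·1·28 = 56.0 → v = 7.48 m/s
t = (v − v₀)/a = (7.48 − 0)/1 = 7.48 s

Phase 3 (decelerating): v₀ = 7.48 m/s, a = -2.6 m/s².
v = v₀ + at → t = (0 − 7.48) / -2.6 = 2.88 s
v² = v₀² + 2aΔx → Δx = (0² − 7.48²)/(2·-2.6) = 10.8 m
Distance in phase 3 = 10.8 m

10.8 m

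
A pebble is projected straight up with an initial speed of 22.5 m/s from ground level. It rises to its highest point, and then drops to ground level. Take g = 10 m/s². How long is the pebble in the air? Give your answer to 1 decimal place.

Phase 1 (rising): v₀ = 22.5 m/s, a = -10 m/s².
v = v₀ + at → t = (0 − 22.5) / -10 = 2.25 s
v² = v₀² + 2aΔx → Δx = (0² − 22.5²)/(2·-10) = 25.3 m

Phase 2 (falling): v₀ = 0 m/s, a = -10 m/s².
Falls 25.3 m from rest: t = √(2·25.3/10) = 2.25 s; v = g·t = 22.5 m/s.
Total time = 2.25 + 2.25 = 4.50 s

4.5 s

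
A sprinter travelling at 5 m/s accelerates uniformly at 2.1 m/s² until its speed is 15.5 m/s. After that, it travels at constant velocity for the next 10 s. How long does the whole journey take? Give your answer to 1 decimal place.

Phase 1 (accelerating): v₀ = 5.00 m/s, a = 2.1 m/s².
v = v₀ + at → t = (15.5 − 5.00) / 2.1 = 5.00 s
v² = v₀² + 2aΔx → Δx = (15.5² − 5.00²)/(2·2.1) = 51.2 m

Phase 2 (constant speed): v₀ = 15.5 m/s, a = 0 m/s².
v = v₀ + at = 15.5 + (0)(10) = 15.5 m/s
Δx = v₀t + ½at² = 15.5·10 + 0.5·0·10² = 155 m
Total time = 5.00 + 10.0 = 15.0 s

15.0 s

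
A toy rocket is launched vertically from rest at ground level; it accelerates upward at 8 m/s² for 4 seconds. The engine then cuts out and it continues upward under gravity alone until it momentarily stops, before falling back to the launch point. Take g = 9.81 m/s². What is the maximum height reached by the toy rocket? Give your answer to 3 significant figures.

116 m

Phase 1 (powered ascent): v₀ = 0 m/s, a = 8 m/s².
v = v₀ + at = 0 + (8)(4) = 32.0 m/s
Δx = v₀t + ½at² = 0·4 + 0.5·8·4² = 64.0 m

Phase 2 (coasting upward): v₀ = 32.0 m/s, a = -9.81 m/s².
v = v₀ + at → t = (0 − 32.0) / -9.81 = 3.26 s
v² = v₀² + 2aΔx → Δx = (0² − 32.0²)/(2·-9.81) = 52.2 m
Maximum height = 64.0 + 52.2 = 116 m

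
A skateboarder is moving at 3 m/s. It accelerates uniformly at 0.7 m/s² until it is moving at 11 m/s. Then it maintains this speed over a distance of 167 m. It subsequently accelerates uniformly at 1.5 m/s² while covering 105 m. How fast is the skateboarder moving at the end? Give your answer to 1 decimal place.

20.9 m/s

Phase 1 (accelerating): v₀ = 3.00 m/s, a = 0.7 m/s².
v = v₀ + at → t = (11 − 3.00) / 0.7 = 11.4 s
v² = v₀² + 2aΔx → Δx = (11² − 3.00²)/(2·0.7) = 80.0 m

Phase 2 (constant speed): v₀ = 11.0 m/s, a = 0 m/s².
Constant speed: t = d/v = 167/11.0 = 15.2 s

Phase 3 (accelerating): v₀ = 11.0 m/s, a = 1.5 m/s².
v² = v₀² + 2aΔx = 11.0² + 2·1.5·105 = 436 → v = 20.9 m/s
t = (v − v₀)/a = (20.9 − 11.0)/1.5 = 6.59 s
Final speed = 20.9 m/s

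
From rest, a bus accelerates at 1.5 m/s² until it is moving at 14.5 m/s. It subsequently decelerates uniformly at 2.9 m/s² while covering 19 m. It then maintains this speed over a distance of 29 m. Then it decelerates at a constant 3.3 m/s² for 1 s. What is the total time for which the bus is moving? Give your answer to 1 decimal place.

15.1 s

Phase 1 (accelerating): v₀ = 0 m/s, a = 1.5 m/s².
v = v₀ + at → t = (14.5 − 0) / 1.5 = 9.67 s
v² = v₀² + 2aΔx → Δx = (14.5² − 0²)/(2·1.5) = 70.1 m

Phase 2 (decelerating): v₀ = 14.5 m/s, a = -2.9 m/s².
v² = v₀² + 2aΔx = 14.5² + 2·-2.9·19 = 100 → v = 10.0 m/s
t = (v − v₀)/a = (10.0 − 14.5)/-2.9 = 1.55 s

Phase 3 (constant speed): v₀ = 10.0 m/s, a = 0 m/s².
Constant speed: t = d/v = 29/10.0 = 2.90 s

Phase 4 (decelerating): v₀ = 10.0 m/s, a = -3.3 m/s².
v = v₀ + at = 10.0 + (-3.3)(1) = 6.70 m/s
Δx = v₀t + ½at² = 10.0·1 + 0.5·-3.3·1² = 8.35 m
Total time = 9.67 + 1.55 + 2.90 + 1.00 = 15.1 s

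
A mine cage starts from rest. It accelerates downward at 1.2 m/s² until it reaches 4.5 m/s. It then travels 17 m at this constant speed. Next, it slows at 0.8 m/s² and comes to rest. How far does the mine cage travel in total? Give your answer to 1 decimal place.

38.1 m

Phase 1 (accelerating): v₀ = 0 m/s, a = 1.2 m/s².
v = v₀ + at → t = (4.5 − 0) / 1.2 = 3.75 s
v² = v₀² + 2aΔx → Δx = (4.5² − 0²)/(2·1.2) = 8.44 m

Phase 2 (constant speed): v₀ = 4.50 m/s, a = 0 m/s².
Constant speed: t = d/v = 17/4.50 = 3.78 s

Phase 3 (decelerating): v₀ = 4.50 m/s, a = -0.8 m/s².
v = v₀ + at → t = (0 − 4.50) / -0.8 = 5.62 s
v² = v₀² + 2aΔx → Δx = (0² − 4.50²)/(2·-0.8) = 12.7 m
Total distance = 8.44 + 17.0 + 12.7 = 38.1 m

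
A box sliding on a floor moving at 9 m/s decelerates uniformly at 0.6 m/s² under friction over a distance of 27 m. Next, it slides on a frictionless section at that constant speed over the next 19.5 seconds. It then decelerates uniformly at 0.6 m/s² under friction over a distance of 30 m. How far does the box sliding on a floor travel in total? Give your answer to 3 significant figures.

Phase 1 (decelerating): v₀ = 9.00 m/s, a = -0.6 m/s².
v² = v₀² + 2aΔx = 9.00² + 2·-0.6·27 = 48.6 → v = 6.97 m/s
t = (v − v₀)/a = (6.97 − 9.00)/-0.6 = 3.38 s

Phase 2 (constant speed): v₀ = 6.97 m/s, a = 0 m/s².
v = v₀ + at = 6.97 + (0)(19.5) = 6.97 m/s
Δx = v₀t + ½at² = 6.97·19.5 + 0.5·0·19.5² = 136 m

Phase 3 (decelerating): v₀ = 6.97 m/s, a = -0.6 m/s².
v² = v₀² + 2aΔx = 6.97² + 2·-0.6·30 = 12.6 → v = 3.55 m/s
t = (v − v₀)/a = (3.55 − 6.97)/-0.6 = 5.70 s
Total distance = 27.0 + 136 + 30.0 = 193 m

193 m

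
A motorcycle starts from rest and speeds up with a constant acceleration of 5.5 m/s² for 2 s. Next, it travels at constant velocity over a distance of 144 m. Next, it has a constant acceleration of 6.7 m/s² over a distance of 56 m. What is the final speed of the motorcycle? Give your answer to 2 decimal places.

29.52 m/s

Phase 1 (accelerating): v₀ = 0 m/s, a = 5.5 m/s².
v = v₀ + at = 0 + (5.5)(2) = 11.0 m/s
Δx = v₀t + ½at² = 0·2 + 0.5·5.5·2² = 11.0 m

Phase 2 (constant speed): v₀ = 11.0 m/s, a = 0 m/s².
Constant speed: t = d/v = 144/11.0 = 13.1 s

Phase 3 (accelerating): v₀ = 11.0 m/s, a = 6.7 m/s².
v² = v₀² + 2aΔx = 11.0² + 2·6.7·56 = 871 → v = 29.5 m/s
t = (v − v₀)/a = (29.5 − 11.0)/6.7 = 2.76 s
Final speed = 29.5 m/s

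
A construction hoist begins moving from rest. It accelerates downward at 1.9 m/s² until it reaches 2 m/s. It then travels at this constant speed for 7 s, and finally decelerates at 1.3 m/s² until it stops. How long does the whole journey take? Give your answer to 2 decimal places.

Phase 1 (accelerating): v₀ = 0 m/s, a = 1.9 m/s².
v = v₀ + at → t = (2 − 0) / 1.9 = 1.05 s
v² = v₀² + 2aΔx → Δx = (2² − 0²)/(2·1.9) = 1.05 m

Phase 2 (constant speed): v₀ = 2.00 m/s, a = 0 m/s².
v = v₀ + at = 2.00 + (0)(7) = 2.00 m/s
Δx = v₀t + ½at² = 2.00·7 + 0.5·0·7² = 14.0 m

Phase 3 (decelerating): v₀ = 2.00 m/s, a = -1.3 m/s².
v = v₀ + at → t = (0 − 2.00) / -1.3 = 1.54 s
v² = v₀² + 2aΔx → Δx = (0² − 2.00²)/(2·-1.3) = 1.54 m
Total time = 1.05 + 7.00 + 1.54 = 9.59 s

9.59 s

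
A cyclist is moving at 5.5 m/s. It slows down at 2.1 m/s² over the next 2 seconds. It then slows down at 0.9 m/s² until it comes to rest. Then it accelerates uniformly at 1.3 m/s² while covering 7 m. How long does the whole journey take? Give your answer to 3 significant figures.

Phase 1 (decelerating): v₀ = 5.50 m/s, a = -2.1 m/s².
v = v₀ + at = 5.50 + (-2.1)(2) = 1.30 m/s
Δx = v₀t + ½at² = 5.50·2 + 0.5·-2.1·2² = 6.80 m

Phase 2 (decelerating): v₀ = 1.30 m/s, a = -0.9 m/s².
v = v₀ + at → t = (0 − 1.30) / -0.9 = 1.44 s
v² = v₀² + 2aΔx → Δx = (0² − 1.30²)/(2·-0.9) = 0.939 m

Phase 3 (accelerating): v₀ = 0 m/s, a = 1.3 m/s².
v² = v₀² + 2aΔx = 0² + 2·1.3·7 = 18.2 → v = 4.27 m/s
t = (v − v₀)/a = (4.27 − 0)/1.3 = 3.28 s
Total time = 2.00 + 1.44 + 3.28 = 6.73 s

6.73 s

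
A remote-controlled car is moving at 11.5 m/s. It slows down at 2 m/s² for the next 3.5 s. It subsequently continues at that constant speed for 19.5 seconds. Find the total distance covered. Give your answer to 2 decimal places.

Phase 1 (decelerating): v₀ = 11.5 m/s, a = -2 m/s².
v = v₀ + at = 11.5 + (-2)(3.5) = 4.50 m/s
Δx = v₀t + ½at² = 11.5·3.5 + 0.5·-2·3.5² = 28.0 m

Phase 2 (constant speed): v₀ = 4.50 m/s, a = 0 m/s².
v = v₀ + at = 4.50 + (0)(19.5) = 4.50 m/s
Δx = v₀t + ½at² = 4.50·19.5 + 0.5·0·19.5² = 87.8 m
Total distance = 28.0 + 87.8 = 116 m

115.75 m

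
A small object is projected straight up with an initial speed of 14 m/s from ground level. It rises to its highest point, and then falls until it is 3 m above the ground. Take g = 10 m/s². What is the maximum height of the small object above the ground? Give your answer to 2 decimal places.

9.80 m

Phase 1 (rising): v₀ = 14.0 m/s, a = -10 m/s².
v = v₀ + at → t = (0 − 14.0) / -10 = 1.40 s
v² = v₀² + 2aΔx → Δx = (0² − 14.0²)/(2·-10) = 9.80 m
Maximum height = 9.80 m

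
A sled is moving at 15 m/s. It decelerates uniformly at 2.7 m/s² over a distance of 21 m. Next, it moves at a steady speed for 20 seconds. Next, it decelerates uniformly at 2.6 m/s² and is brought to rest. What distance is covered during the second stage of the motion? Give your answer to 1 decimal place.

Phase 1 (decelerating): v₀ = 15.0 m/s, a = -2.7 m/s².
v² = v₀² + 2aΔx = 15.0² + 2·-2.7·21 = 112 → v = 10.6 m/s
t = (v − v₀)/a = (10.6 − 15.0)/-2.7 = 1.64 s

Phase 2 (constant speed): v₀ = 10.6 m/s, a = 0 m/s².
v = v₀ + at = 10.6 + (0)(20) = 10.6 m/s
Δx = v₀t + ½at² = 10.6·20 + 0.5·0·20² = 211 m
Distance in phase 2 = 211 m

211.3 m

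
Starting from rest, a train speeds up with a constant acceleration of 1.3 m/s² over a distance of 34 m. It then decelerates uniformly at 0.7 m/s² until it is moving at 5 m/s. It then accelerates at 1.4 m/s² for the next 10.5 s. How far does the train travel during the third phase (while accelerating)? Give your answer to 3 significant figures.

Phase 1 (accelerating): v₀ = 0 m/s, a = 1.3 m/s².
v² = v₀² + 2aΔx = 0² + 2·1.3·34 = 88.4 → v = 9.40 m/s
t = (v − v₀)/a = (9.40 − 0)/1.3 = 7.23 s

Phase 2 (decelerating): v₀ = 9.40 m/s, a = -0.7 m/s².
v = v₀ + at → t = (5 − 9.40) / -0.7 = 6.29 s
v² = v₀² + 2aΔx → Δx = (5² − 9.40²)/(2·-0.7) = 45.3 m

Phase 3 (accelerating): v₀ = 5.00 m/s, a = 1.4 m/s².
v = v₀ + at = 5.00 + (1.4)(10.5) = 19.7 m/s
Δx = v₀t + ½at² = 5.00·10.5 + 0.5·1.4·10.5² = 130 m
Distance in phase 3 = 130 m

130 m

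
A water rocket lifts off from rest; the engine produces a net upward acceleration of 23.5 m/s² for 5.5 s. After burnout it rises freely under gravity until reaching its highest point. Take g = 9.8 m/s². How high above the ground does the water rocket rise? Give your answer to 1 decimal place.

Phase 1 (powered ascent): v₀ = 0 m/s, a = 23.5 m/s².
v = v₀ + at = 0 + (23.5)(5.5) = 129 m/s
Δx = v₀t + ½at² = 0·5.5 + 0.5·23.5·5.5² = 355 m

Phase 2 (coasting upward): v₀ = 129 m/s, a = -9.8 m/s².
v = v₀ + at → t = (0 − 129) / -9.8 = 13.2 s
v² = v₀² + 2aΔx → Δx = (0² − 129²)/(2·-9.8) = 852 m
Maximum height = 355 + 852 = 1210 m

1207.8 m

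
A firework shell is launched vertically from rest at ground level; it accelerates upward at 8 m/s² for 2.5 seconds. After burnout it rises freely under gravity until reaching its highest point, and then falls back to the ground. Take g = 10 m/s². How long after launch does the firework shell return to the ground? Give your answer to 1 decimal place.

Phase 1 (powered ascent): v₀ = 0 m/s, a = 8 m/s².
v = v₀ + at = 0 + (8)(2.5) = 20.0 m/s
Δx = v₀t + ½at² = 0·2.5 + 0.5·8·2.5² = 25.0 m

Phase 2 (coasting upward): v₀ = 20.0 m/s, a = -10 m/s².
v = v₀ + at → t = (0 − 20.0) / -10 = 2.00 s
v² = v₀² + 2aΔx → Δx = (0² − 20.0²)/(2·-10) = 20.0 m

Phase 3 (free fall): v₀ = 0 m/s, a = -10 m/s².
Falls 45.0 m from rest: t = √(2·45.0/10) = 3.00 s; v = g·t = 30.0 m/s.
Total time = 2.50 + 2.00 + 3.00 = 7.50 s

7.5 s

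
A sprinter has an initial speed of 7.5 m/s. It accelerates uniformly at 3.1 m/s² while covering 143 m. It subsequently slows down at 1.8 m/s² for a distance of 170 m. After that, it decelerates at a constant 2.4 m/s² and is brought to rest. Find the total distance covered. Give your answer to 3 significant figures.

Phase 1 (accelerating): v₀ = 7.50 m/s, a = 3.1 m/s².
v² = v₀² + 2aΔx = 7.50² + 2·3.1·143 = 943 → v = 30.7 m/s
t = (v − v₀)/a = (30.7 − 7.50)/3.1 = 7.49 s

Phase 2 (decelerating): v₀ = 30.7 m/s, a = -1.8 m/s².
v² = v₀² + 2aΔx = 30.7² + 2·-1.8·170 = 331 → v = 18.2 m/s
t = (v − v₀)/a = (18.2 − 30.7)/-1.8 = 6.95 s

Phase 3 (decelerating): v₀ = 18.2 m/s, a = -2.4 m/s².
v = v₀ + at → t = (0 − 18.2) / -2.4 = 7.58 s
v² = v₀² + 2aΔx → Δx = (0² − 18.2²)/(2·-2.4) = 68.9 m
Total distance = 143 + 170 + 68.9 = 382 m

382 m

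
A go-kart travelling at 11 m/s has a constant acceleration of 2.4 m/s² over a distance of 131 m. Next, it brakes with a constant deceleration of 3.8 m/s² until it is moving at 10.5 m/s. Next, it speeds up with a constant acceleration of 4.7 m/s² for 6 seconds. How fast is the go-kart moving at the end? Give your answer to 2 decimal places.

38.70 m/s

Phase 1 (accelerating): v₀ = 11.0 m/s, a = 2.4 m/s².
v² = v₀² + 2aΔx = 11.0² + 2·2.4·131 = 750 → v = 27.4 m/s
t = (v − v₀)/a = (27.4 − 11.0)/2.4 = 6.83 s

Phase 2 (decelerating): v₀ = 27.4 m/s, a = -3.8 m/s².
v = v₀ + at → t = (10.5 − 27.4) / -3.8 = 4.44 s
v² = v₀² + 2aΔx → Δx = (10.5² − 27.4²)/(2·-3.8) = 84.2 m

Phase 3 (accelerating): v₀ = 10.5 m/s, a = 4.7 m/s².
v = v₀ + at = 10.5 + (4.7)(6) = 38.7 m/s
Δx = v₀t + ½at² = 10.5·6 + 0.5·4.7·6² = 148 m
Final speed = 38.7 m/s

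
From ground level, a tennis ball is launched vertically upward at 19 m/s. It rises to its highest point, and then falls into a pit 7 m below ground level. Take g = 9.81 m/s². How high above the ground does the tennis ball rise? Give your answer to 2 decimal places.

18.40 m

Phase 1 (rising): v₀ = 19.0 m/s, a = -9.81 m/s².
v = v₀ + at → t = (0 − 19.0) / -9.81 = 1.94 s
v² = v₀² + 2aΔx → Δx = (0² − 19.0²)/(2·-9.81) = 18.4 m
Maximum height = 18.4 m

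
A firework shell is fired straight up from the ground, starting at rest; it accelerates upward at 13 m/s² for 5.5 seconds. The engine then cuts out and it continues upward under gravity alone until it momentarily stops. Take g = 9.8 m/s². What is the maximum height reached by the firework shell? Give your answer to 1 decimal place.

Phase 1 (powered ascent): v₀ = 0 m/s, a = 13 m/s².
v = v₀ + at = 0 + (13)(5.5) = 71.5 m/s
Δx = v₀t + ½at² = 0·5.5 + 0.5·13·5.5² = 197 m

Phase 2 (coasting upward): v₀ = 71.5 m/s, a = -9.8 m/s².
v = v₀ + at → t = (0 − 71.5) / -9.8 = 7.30 s
v² = v₀² + 2aΔx → Δx = (0² − 71.5²)/(2·-9.8) = 261 m
Maximum height = 197 + 261 = 457 m

457.5 m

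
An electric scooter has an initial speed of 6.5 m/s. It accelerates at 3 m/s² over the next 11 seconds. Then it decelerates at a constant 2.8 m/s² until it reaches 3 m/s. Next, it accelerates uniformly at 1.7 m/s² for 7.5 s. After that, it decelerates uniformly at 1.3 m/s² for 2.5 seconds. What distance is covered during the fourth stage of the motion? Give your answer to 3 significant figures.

Phase 1 (accelerating): v₀ = 6.50 m/s, a = 3 m/s².
v = v₀ + at = 6.50 + (3)(11) = 39.5 m/s
Δx = v₀t + ½at² = 6.50·11 + 0.5·3·11² = 253 m

Phase 2 (decelerating): v₀ = 39.5 m/s, a = -2.8 m/s².
v = v₀ + at → t = (3 − 39.5) / -2.8 = 13.0 s
v² = v₀² + 2aΔx → Δx = (3² − 39.5²)/(2·-2.8) = 277 m

Phase 3 (accelerating): v₀ = 3.00 m/s, a = 1.7 m/s².
v = v₀ + at = 3.00 + (1.7)(7.5) = 15.8 m/s
Δx = v₀t + ½at² = 3.00·7.5 + 0.5·1.7·7.5² = 70.3 m

Phase 4 (decelerating): v₀ = 15.8 m/s, a = -1.3 m/s².
v = v₀ + at = 15.8 + (-1.3)(2.5) = 12.5 m/s
Δx = v₀t + ½at² = 15.8·2.5 + 0.5·-1.3·2.5² = 35.3 m
Distance in phase 4 = 35.3 m

35.3 m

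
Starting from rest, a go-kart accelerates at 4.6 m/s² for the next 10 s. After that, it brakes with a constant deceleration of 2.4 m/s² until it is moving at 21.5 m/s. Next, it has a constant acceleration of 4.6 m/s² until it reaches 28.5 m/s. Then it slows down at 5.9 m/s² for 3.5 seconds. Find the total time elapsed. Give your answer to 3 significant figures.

Phase 1 (accelerating): v₀ = 0 m/s, a = 4.6 m/s².
v = v₀ + at = 0 + (4.6)(10) = 46.0 m/s
Δx = v₀t + ½at² = 0·10 + 0.5·4.6·10² = 230 m

Phase 2 (decelerating): v₀ = 46.0 m/s, a = -2.4 m/s².
v = v₀ + at → t = (21.5 − 46.0) / -2.4 = 10.2 s
v² = v₀² + 2aΔx → Δx = (21.5² − 46.0²)/(2·-2.4) = 345 m

Phase 3 (accelerating): v₀ = 21.5 m/s, a = 4.6 m/s².
v = v₀ + at → t = (28.5 − 21.5) / 4.6 = 1.52 s
v² = v₀² + 2aΔx → Δx = (28.5² − 21.5²)/(2·4.6) = 38.0 m

Phase 4 (decelerating): v₀ = 28.5 m/s, a = -5.9 m/s².
v = v₀ + at = 28.5 + (-5.9)(3.5) = 7.85 m/s
Δx = v₀t + ½at² = 28.5·3.5 + 0.5·-5.9·3.5² = 63.6 m
Total time = 10.0 + 10.2 + 1.52 + 3.50 = 25.2 s

25.2 s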